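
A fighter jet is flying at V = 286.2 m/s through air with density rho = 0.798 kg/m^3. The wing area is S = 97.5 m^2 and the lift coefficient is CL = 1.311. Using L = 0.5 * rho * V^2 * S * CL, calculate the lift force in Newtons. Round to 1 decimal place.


Step 1: Calculate dynamic pressure q = 0.5 * 0.798 * 286.2^2 = 0.5 * 0.798 * 81910.44 = 32682.2656 Pa
Step 2: Multiply by wing area and lift coefficient: L = 32682.2656 * 97.5 * 1.311
Step 3: L = 3186520.8921 * 1.311 = 4177528.9 N

4177528.9


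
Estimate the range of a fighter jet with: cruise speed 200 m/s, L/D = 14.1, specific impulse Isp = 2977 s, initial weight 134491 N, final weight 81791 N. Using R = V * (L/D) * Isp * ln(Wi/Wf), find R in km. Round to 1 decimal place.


Step 1: Coefficient = V * (L/D) * Isp = 200 * 14.1 * 2977 = 8395140.0 m
Step 2: Wi/Wf = 134491 / 81791 = 1.644325
Step 3: ln(1.644325) = 0.49733
Step 4: R = 8395140.0 * 0.49733 = 4175155.6 m = 4175.2 km

4175.2


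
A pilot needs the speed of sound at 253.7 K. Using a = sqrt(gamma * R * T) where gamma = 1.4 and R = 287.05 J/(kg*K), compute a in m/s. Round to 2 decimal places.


Step 1: gamma * R * T = 1.4 * 287.05 * 253.7 = 101954.419
Step 2: a = sqrt(101954.419) = 319.30 m/s

319.30


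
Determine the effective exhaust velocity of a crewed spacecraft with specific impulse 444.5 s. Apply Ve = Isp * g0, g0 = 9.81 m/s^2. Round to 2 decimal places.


Step 1: Ve = Isp * g0 = 444.5 * 9.81
Step 2: Ve = 4360.55 m/s

4360.55


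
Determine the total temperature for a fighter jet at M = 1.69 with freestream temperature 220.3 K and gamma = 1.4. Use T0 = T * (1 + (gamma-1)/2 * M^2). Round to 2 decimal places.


Step 1: (gamma-1)/2 = 0.2
Step 2: M^2 = 2.8561
Step 3: 1 + 0.2 * 2.8561 = 1.57122
Step 4: T0 = 220.3 * 1.57122 = 346.14 K

346.14


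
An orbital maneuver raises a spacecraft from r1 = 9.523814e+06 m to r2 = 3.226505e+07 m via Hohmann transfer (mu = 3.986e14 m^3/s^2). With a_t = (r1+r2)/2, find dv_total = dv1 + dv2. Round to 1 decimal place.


Step 1: Transfer semi-major axis a_t = (9.523814e+06 + 3.226505e+07) / 2 = 2.089443e+07 m
Step 2: v1 (circular at r1) = sqrt(mu/r1) = 6469.39 m/s
Step 3: v_t1 = sqrt(mu*(2/r1 - 1/a_t)) = 8039.22 m/s
Step 4: dv1 = |8039.22 - 6469.39| = 1569.84 m/s
Step 5: v2 (circular at r2) = 3514.82 m/s, v_t2 = 2372.97 m/s
Step 6: dv2 = |3514.82 - 2372.97| = 1141.84 m/s
Step 7: Total delta-v = 1569.84 + 1141.84 = 2711.7 m/s

2711.7


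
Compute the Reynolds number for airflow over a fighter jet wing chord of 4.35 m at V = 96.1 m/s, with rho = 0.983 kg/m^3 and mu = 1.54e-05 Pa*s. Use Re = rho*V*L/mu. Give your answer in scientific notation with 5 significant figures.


Step 1: Numerator = rho * V * L = 0.983 * 96.1 * 4.35 = 410.928405
Step 2: Re = 410.928405 / 1.54e-05
Step 3: Re = 2.6684e+07

2.6684e+07


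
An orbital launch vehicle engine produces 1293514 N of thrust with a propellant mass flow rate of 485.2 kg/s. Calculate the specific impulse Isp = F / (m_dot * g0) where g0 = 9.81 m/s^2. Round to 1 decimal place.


Step 1: m_dot * g0 = 485.2 * 9.81 = 4759.81
Step 2: Isp = 1293514 / 4759.81 = 271.8 s

271.8


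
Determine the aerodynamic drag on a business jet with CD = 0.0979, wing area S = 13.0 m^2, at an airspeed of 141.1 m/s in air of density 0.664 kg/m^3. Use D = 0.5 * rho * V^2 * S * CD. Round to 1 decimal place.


Step 1: Dynamic pressure q = 0.5 * 0.664 * 141.1^2 = 6609.8577 Pa
Step 2: Drag D = q * S * CD = 6609.8577 * 13.0 * 0.0979
Step 3: D = 8412.4 N

8412.4


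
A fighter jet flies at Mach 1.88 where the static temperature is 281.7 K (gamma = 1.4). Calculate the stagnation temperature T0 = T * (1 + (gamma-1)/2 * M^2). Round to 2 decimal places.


Step 1: (gamma-1)/2 = 0.2
Step 2: M^2 = 3.5344
Step 3: 1 + 0.2 * 3.5344 = 1.70688
Step 4: T0 = 281.7 * 1.70688 = 480.83 K

480.83


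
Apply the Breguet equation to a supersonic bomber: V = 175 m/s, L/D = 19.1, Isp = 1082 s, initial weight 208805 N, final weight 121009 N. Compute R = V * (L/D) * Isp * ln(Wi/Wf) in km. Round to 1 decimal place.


Step 1: Coefficient = V * (L/D) * Isp = 175 * 19.1 * 1082 = 3616585.0 m
Step 2: Wi/Wf = 208805 / 121009 = 1.725533
Step 3: ln(1.725533) = 0.545536
Step 4: R = 3616585.0 * 0.545536 = 1972976.9 m = 1973.0 km

1973.0


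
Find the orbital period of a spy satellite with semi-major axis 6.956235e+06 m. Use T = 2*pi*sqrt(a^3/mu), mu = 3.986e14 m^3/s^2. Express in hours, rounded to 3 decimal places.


Step 1: a^3 / mu = 3.366067e+20 / 3.986e14 = 8.444724e+05
Step 2: sqrt(8.444724e+05) = 918.9518 s
Step 3: T = 2*pi * 918.9518 = 5773.94 s
Step 4: T in hours = 5773.94 / 3600 = 1.604 hours

1.604


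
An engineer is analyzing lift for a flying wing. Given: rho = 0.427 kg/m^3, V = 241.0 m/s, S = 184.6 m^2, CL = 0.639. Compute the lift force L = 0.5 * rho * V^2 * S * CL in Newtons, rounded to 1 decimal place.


Step 1: Calculate dynamic pressure q = 0.5 * 0.427 * 241.0^2 = 0.5 * 0.427 * 58081.0 = 12400.2935 Pa
Step 2: Multiply by wing area and lift coefficient: L = 12400.2935 * 184.6 * 0.639
Step 3: L = 2289094.1801 * 0.639 = 1462731.2 N

1462731.2


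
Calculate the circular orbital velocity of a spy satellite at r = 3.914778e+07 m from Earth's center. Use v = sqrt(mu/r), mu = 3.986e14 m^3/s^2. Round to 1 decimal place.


Step 1: mu / r = 3.986e14 / 3.914778e+07 = 10181931.1338
Step 2: v = sqrt(10181931.1338) = 3190.9 m/s

3190.9


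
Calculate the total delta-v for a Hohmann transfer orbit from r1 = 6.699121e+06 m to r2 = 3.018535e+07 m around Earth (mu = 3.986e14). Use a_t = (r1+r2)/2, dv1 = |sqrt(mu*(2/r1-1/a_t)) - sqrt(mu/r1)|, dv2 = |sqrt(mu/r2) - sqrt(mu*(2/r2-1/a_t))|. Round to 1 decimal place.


Step 1: Transfer semi-major axis a_t = (6.699121e+06 + 3.018535e+07) / 2 = 1.844224e+07 m
Step 2: v1 (circular at r1) = sqrt(mu/r1) = 7713.65 m/s
Step 3: v_t1 = sqrt(mu*(2/r1 - 1/a_t)) = 9868.5 m/s
Step 4: dv1 = |9868.5 - 7713.65| = 2154.85 m/s
Step 5: v2 (circular at r2) = 3633.88 m/s, v_t2 = 2190.14 m/s
Step 6: dv2 = |3633.88 - 2190.14| = 1443.74 m/s
Step 7: Total delta-v = 2154.85 + 1443.74 = 3598.6 m/s

3598.6


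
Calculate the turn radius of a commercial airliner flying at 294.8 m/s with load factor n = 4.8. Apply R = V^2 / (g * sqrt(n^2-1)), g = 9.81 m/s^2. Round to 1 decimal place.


Step 1: V^2 = 294.8^2 = 86907.04
Step 2: n^2 - 1 = 4.8^2 - 1 = 22.04
Step 3: sqrt(22.04) = 4.694678
Step 4: R = 86907.04 / (9.81 * 4.694678) = 1887.0 m

1887.0


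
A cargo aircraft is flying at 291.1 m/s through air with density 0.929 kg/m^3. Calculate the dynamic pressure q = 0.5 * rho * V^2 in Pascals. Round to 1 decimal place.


Step 1: V^2 = 291.1^2 = 84739.21
Step 2: q = 0.5 * 0.929 * 84739.21
Step 3: q = 39361.4 Pa

39361.4


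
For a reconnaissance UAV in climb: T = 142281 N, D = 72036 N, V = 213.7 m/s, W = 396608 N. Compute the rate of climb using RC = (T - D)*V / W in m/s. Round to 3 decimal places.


Step 1: Excess thrust = T - D = 142281 - 72036 = 70245 N
Step 2: Excess power = 70245 * 213.7 = 15011356.5 W
Step 3: RC = 15011356.5 / 396608 = 37.849 m/s

37.849


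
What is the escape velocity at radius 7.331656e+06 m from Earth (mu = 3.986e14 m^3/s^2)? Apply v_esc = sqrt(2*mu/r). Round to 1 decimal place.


Step 1: 2*mu/r = 2 * 3.986e14 / 7.331656e+06 = 108733961.3315
Step 2: v_esc = sqrt(108733961.3315) = 10427.6 m/s

10427.6


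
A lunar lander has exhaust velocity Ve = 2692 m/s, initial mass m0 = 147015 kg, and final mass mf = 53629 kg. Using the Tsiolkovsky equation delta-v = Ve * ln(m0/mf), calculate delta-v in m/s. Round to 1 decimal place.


Step 1: Mass ratio m0/mf = 147015 / 53629 = 2.741334
Step 2: ln(2.741334) = 1.008445
Step 3: delta-v = 2692 * 1.008445 = 2714.7 m/s

2714.7


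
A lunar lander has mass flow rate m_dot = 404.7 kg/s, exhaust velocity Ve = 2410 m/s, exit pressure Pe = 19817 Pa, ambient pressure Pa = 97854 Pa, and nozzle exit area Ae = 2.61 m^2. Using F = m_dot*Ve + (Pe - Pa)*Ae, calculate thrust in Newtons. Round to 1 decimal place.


Step 1: Momentum thrust = m_dot * Ve = 404.7 * 2410 = 975327.0 N
Step 2: Pressure thrust = (Pe - Pa) * Ae = (19817 - 97854) * 2.61 = -203676.57 N
Step 3: Total thrust F = 975327.0 + -203676.57 = 771650.4 N

771650.4


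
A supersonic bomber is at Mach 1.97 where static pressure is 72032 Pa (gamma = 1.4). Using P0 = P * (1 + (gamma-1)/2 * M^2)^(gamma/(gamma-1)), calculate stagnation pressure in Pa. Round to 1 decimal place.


Step 1: (gamma-1)/2 * M^2 = 0.2 * 3.8809 = 0.77618
Step 2: 1 + 0.77618 = 1.77618
Step 3: Exponent gamma/(gamma-1) = 3.5
Step 4: P0 = 72032 * 1.77618^3.5 = 537935.1 Pa

537935.1


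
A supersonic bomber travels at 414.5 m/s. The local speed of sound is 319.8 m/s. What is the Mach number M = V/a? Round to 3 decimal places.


Step 1: M = V / a = 414.5 / 319.8
Step 2: M = 1.296

1.296


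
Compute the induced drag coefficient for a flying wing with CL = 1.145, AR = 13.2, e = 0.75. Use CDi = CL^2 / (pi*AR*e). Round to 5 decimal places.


Step 1: CL^2 = 1.145^2 = 1.311025
Step 2: pi * AR * e = 3.14159 * 13.2 * 0.75 = 31.101767
Step 3: CDi = 1.311025 / 31.101767 = 0.04215

0.04215


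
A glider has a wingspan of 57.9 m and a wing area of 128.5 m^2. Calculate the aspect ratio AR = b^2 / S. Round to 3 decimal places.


Step 1: b^2 = 57.9^2 = 3352.41
Step 2: AR = 3352.41 / 128.5 = 26.089

26.089


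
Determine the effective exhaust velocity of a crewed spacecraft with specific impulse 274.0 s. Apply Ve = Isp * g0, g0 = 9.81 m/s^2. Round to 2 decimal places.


Step 1: Ve = Isp * g0 = 274.0 * 9.81
Step 2: Ve = 2687.94 m/s

2687.94


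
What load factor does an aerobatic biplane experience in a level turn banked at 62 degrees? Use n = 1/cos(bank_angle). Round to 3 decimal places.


Step 1: Convert 62 degrees to radians = 1.082104
Step 2: cos(62 deg) = 0.469472
Step 3: n = 1 / 0.469472 = 2.130

2.130


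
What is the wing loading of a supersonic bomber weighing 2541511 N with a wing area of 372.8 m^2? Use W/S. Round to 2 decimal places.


Step 1: Wing loading = W / S = 2541511 / 372.8
Step 2: Wing loading = 6817.36 N/m^2

6817.36


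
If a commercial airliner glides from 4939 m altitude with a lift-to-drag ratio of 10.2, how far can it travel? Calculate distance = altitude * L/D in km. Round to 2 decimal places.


Step 1: Glide distance = altitude * L/D = 4939 * 10.2 = 50377.8 m
Step 2: Convert to km: 50377.8 / 1000 = 50.38 km

50.38


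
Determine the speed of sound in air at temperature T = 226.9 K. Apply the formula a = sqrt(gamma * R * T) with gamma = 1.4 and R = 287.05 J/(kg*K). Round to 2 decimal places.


Step 1: gamma * R * T = 1.4 * 287.05 * 226.9 = 91184.303
Step 2: a = sqrt(91184.303) = 301.97 m/s

301.97


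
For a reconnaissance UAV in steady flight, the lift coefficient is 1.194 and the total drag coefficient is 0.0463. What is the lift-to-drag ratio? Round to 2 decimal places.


Step 1: L/D = CL / CD = 1.194 / 0.0463
Step 2: L/D = 25.79

25.79


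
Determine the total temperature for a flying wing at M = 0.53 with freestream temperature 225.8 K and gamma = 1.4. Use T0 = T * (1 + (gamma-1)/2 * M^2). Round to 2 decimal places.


Step 1: (gamma-1)/2 = 0.2
Step 2: M^2 = 0.2809
Step 3: 1 + 0.2 * 0.2809 = 1.05618
Step 4: T0 = 225.8 * 1.05618 = 238.49 K

238.49


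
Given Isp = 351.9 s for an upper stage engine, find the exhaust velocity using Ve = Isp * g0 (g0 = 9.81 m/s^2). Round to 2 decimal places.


Step 1: Ve = Isp * g0 = 351.9 * 9.81
Step 2: Ve = 3452.14 m/s

3452.14


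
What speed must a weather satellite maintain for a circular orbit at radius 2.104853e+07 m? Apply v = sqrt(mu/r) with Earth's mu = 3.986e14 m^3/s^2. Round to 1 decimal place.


Step 1: mu / r = 3.986e14 / 2.104853e+07 = 18937189.4379
Step 2: v = sqrt(18937189.4379) = 4351.7 m/s

4351.7


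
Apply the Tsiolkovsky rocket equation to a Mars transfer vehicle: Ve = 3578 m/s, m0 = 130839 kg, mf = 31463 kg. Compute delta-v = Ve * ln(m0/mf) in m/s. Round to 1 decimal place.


Step 1: Mass ratio m0/mf = 130839 / 31463 = 4.158504
Step 2: ln(4.158504) = 1.425155
Step 3: delta-v = 3578 * 1.425155 = 5099.2 m/s

5099.2


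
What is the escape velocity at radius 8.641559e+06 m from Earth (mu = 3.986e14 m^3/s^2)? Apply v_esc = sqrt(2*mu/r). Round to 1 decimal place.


Step 1: 2*mu/r = 2 * 3.986e14 / 8.641559e+06 = 92251872.6077
Step 2: v_esc = sqrt(92251872.6077) = 9604.8 m/s

9604.8


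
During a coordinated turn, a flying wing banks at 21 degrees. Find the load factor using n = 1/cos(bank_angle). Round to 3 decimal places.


Step 1: Convert 21 degrees to radians = 0.366519
Step 2: cos(21 deg) = 0.93358
Step 3: n = 1 / 0.93358 = 1.071

1.071


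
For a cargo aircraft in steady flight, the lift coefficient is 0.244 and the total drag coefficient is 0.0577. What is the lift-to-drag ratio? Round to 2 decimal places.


Step 1: L/D = CL / CD = 0.244 / 0.0577
Step 2: L/D = 4.23

4.23


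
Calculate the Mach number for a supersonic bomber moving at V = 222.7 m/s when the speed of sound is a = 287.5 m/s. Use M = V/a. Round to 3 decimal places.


Step 1: M = V / a = 222.7 / 287.5
Step 2: M = 0.775

0.775


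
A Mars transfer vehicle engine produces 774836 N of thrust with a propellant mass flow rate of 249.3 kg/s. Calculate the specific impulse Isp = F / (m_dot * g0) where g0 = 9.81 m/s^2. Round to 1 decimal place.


Step 1: m_dot * g0 = 249.3 * 9.81 = 2445.63
Step 2: Isp = 774836 / 2445.63 = 316.8 s

316.8


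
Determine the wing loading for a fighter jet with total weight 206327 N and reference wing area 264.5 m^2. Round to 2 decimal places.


Step 1: Wing loading = W / S = 206327 / 264.5
Step 2: Wing loading = 780.06 N/m^2

780.06


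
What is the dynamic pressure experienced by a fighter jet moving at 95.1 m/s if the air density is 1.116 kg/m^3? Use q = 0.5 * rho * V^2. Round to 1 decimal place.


Step 1: V^2 = 95.1^2 = 9044.01
Step 2: q = 0.5 * 1.116 * 9044.01
Step 3: q = 5046.6 Pa

5046.6


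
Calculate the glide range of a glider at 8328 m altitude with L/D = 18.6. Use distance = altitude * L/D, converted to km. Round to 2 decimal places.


Step 1: Glide distance = altitude * L/D = 8328 * 18.6 = 154900.8 m
Step 2: Convert to km: 154900.8 / 1000 = 154.90 km

154.90


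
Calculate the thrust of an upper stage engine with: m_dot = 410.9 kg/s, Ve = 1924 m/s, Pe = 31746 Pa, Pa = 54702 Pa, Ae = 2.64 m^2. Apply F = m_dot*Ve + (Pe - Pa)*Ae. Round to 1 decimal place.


Step 1: Momentum thrust = m_dot * Ve = 410.9 * 1924 = 790571.6 N
Step 2: Pressure thrust = (Pe - Pa) * Ae = (31746 - 54702) * 2.64 = -60603.84 N
Step 3: Total thrust F = 790571.6 + -60603.84 = 729967.8 N

729967.8


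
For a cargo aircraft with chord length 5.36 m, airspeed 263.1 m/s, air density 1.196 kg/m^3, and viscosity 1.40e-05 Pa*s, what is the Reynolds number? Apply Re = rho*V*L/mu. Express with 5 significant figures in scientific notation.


Step 1: Numerator = rho * V * L = 1.196 * 263.1 * 5.36 = 1686.618336
Step 2: Re = 1686.618336 / 1.40e-05
Step 3: Re = 1.2047e+08

1.2047e+08


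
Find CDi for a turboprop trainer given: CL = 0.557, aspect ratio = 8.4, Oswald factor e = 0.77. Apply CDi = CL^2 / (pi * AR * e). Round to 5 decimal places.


Step 1: CL^2 = 0.557^2 = 0.310249
Step 2: pi * AR * e = 3.14159 * 8.4 * 0.77 = 20.319821
Step 3: CDi = 0.310249 / 20.319821 = 0.01527

0.01527


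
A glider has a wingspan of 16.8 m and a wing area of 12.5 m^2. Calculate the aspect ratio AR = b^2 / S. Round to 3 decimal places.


Step 1: b^2 = 16.8^2 = 282.24
Step 2: AR = 282.24 / 12.5 = 22.579

22.579


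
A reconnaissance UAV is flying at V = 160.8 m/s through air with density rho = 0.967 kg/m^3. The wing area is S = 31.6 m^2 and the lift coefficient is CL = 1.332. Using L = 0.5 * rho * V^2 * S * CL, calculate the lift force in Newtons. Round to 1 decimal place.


Step 1: Calculate dynamic pressure q = 0.5 * 0.967 * 160.8^2 = 0.5 * 0.967 * 25856.64 = 12501.6854 Pa
Step 2: Multiply by wing area and lift coefficient: L = 12501.6854 * 31.6 * 1.332
Step 3: L = 395053.2599 * 1.332 = 526210.9 N

526210.9


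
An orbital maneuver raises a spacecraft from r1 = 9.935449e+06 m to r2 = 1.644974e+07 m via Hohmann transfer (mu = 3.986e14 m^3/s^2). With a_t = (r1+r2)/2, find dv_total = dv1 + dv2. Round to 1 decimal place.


Step 1: Transfer semi-major axis a_t = (9.935449e+06 + 1.644974e+07) / 2 = 1.319259e+07 m
Step 2: v1 (circular at r1) = sqrt(mu/r1) = 6333.95 m/s
Step 3: v_t1 = sqrt(mu*(2/r1 - 1/a_t)) = 7072.77 m/s
Step 4: dv1 = |7072.77 - 6333.95| = 738.81 m/s
Step 5: v2 (circular at r2) = 4922.54 m/s, v_t2 = 4271.87 m/s
Step 6: dv2 = |4922.54 - 4271.87| = 650.67 m/s
Step 7: Total delta-v = 738.81 + 650.67 = 1389.5 m/s

1389.5


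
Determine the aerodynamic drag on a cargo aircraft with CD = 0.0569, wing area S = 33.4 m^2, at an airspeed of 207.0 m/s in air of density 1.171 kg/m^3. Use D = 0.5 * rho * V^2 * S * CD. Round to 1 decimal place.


Step 1: Dynamic pressure q = 0.5 * 1.171 * 207.0^2 = 25088.0895 Pa
Step 2: Drag D = q * S * CD = 25088.0895 * 33.4 * 0.0569
Step 3: D = 47678.9 N

47678.9


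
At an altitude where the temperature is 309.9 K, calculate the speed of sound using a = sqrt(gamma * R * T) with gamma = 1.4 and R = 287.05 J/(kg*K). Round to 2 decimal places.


Step 1: gamma * R * T = 1.4 * 287.05 * 309.9 = 124539.513
Step 2: a = sqrt(124539.513) = 352.90 m/s

352.90


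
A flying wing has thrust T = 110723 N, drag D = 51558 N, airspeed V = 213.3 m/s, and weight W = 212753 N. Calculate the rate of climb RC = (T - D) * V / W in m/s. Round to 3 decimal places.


Step 1: Excess thrust = T - D = 110723 - 51558 = 59165 N
Step 2: Excess power = 59165 * 213.3 = 12619894.5 W
Step 3: RC = 12619894.5 / 212753 = 59.317 m/s

59.317


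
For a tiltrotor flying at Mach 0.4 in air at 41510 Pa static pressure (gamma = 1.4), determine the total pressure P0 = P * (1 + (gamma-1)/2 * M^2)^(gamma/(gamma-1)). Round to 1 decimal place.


Step 1: (gamma-1)/2 * M^2 = 0.2 * 0.16 = 0.032
Step 2: 1 + 0.032 = 1.032
Step 3: Exponent gamma/(gamma-1) = 3.5
Step 4: P0 = 41510 * 1.032^3.5 = 46348.1 Pa

46348.1


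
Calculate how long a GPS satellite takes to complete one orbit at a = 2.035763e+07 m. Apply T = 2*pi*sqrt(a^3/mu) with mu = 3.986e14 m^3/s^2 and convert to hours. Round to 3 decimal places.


Step 1: a^3 / mu = 8.436876e+21 / 3.986e14 = 2.116627e+07
Step 2: sqrt(2.116627e+07) = 4600.6816 s
Step 3: T = 2*pi * 4600.6816 = 28906.94 s
Step 4: T in hours = 28906.94 / 3600 = 8.030 hours

8.030


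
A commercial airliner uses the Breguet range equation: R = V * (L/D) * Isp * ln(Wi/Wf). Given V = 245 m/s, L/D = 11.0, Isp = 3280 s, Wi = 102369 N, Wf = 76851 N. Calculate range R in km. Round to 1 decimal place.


Step 1: Coefficient = V * (L/D) * Isp = 245 * 11.0 * 3280 = 8839600.0 m
Step 2: Wi/Wf = 102369 / 76851 = 1.332045
Step 3: ln(1.332045) = 0.286715
Step 4: R = 8839600.0 * 0.286715 = 2534449.9 m = 2534.4 km

2534.4


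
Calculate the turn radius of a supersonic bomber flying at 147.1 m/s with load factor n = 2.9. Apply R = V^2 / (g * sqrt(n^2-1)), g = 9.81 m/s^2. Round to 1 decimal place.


Step 1: V^2 = 147.1^2 = 21638.41
Step 2: n^2 - 1 = 2.9^2 - 1 = 7.41
Step 3: sqrt(7.41) = 2.722132
Step 4: R = 21638.41 / (9.81 * 2.722132) = 810.3 m

810.3


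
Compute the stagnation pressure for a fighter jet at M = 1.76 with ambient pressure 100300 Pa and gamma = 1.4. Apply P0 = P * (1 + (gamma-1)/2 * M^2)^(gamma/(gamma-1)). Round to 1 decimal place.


Step 1: (gamma-1)/2 * M^2 = 0.2 * 3.0976 = 0.61952
Step 2: 1 + 0.61952 = 1.61952
Step 3: Exponent gamma/(gamma-1) = 3.5
Step 4: P0 = 100300 * 1.61952^3.5 = 542191.9 Pa

542191.9


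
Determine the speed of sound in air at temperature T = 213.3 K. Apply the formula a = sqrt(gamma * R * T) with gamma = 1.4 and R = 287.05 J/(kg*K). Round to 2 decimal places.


Step 1: gamma * R * T = 1.4 * 287.05 * 213.3 = 85718.871
Step 2: a = sqrt(85718.871) = 292.78 m/s

292.78


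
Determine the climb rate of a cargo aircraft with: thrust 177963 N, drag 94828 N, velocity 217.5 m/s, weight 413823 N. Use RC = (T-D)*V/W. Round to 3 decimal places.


Step 1: Excess thrust = T - D = 177963 - 94828 = 83135 N
Step 2: Excess power = 83135 * 217.5 = 18081862.5 W
Step 3: RC = 18081862.5 / 413823 = 43.695 m/s

43.695


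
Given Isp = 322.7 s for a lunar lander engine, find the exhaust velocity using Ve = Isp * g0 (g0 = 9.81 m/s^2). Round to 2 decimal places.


Step 1: Ve = Isp * g0 = 322.7 * 9.81
Step 2: Ve = 3165.69 m/s

3165.69


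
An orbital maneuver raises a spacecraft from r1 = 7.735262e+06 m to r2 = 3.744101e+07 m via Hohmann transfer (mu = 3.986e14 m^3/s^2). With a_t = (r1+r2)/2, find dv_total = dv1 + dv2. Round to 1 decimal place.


Step 1: Transfer semi-major axis a_t = (7.735262e+06 + 3.744101e+07) / 2 = 2.258814e+07 m
Step 2: v1 (circular at r1) = sqrt(mu/r1) = 7178.46 m/s
Step 3: v_t1 = sqrt(mu*(2/r1 - 1/a_t)) = 9241.97 m/s
Step 4: dv1 = |9241.97 - 7178.46| = 2063.52 m/s
Step 5: v2 (circular at r2) = 3262.83 m/s, v_t2 = 1909.38 m/s
Step 6: dv2 = |3262.83 - 1909.38| = 1353.45 m/s
Step 7: Total delta-v = 2063.52 + 1353.45 = 3417.0 m/s

3417.0


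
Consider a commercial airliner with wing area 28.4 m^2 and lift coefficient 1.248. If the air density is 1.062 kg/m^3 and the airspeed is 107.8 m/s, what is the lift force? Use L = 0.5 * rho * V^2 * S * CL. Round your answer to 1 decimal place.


Step 1: Calculate dynamic pressure q = 0.5 * 1.062 * 107.8^2 = 0.5 * 1.062 * 11620.84 = 6170.666 Pa
Step 2: Multiply by wing area and lift coefficient: L = 6170.666 * 28.4 * 1.248
Step 3: L = 175246.9155 * 1.248 = 218708.2 N

218708.2


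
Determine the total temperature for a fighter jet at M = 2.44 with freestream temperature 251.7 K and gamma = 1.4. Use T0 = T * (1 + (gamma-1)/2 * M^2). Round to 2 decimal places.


Step 1: (gamma-1)/2 = 0.2
Step 2: M^2 = 5.9536
Step 3: 1 + 0.2 * 5.9536 = 2.19072
Step 4: T0 = 251.7 * 2.19072 = 551.40 K

551.40


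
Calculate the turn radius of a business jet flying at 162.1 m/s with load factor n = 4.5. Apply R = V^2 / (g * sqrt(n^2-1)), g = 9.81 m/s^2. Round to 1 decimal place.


Step 1: V^2 = 162.1^2 = 26276.41
Step 2: n^2 - 1 = 4.5^2 - 1 = 19.25
Step 3: sqrt(19.25) = 4.387482
Step 4: R = 26276.41 / (9.81 * 4.387482) = 610.5 m

610.5


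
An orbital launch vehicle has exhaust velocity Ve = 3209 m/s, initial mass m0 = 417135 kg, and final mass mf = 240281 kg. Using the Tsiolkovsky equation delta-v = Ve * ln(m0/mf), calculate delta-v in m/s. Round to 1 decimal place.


Step 1: Mass ratio m0/mf = 417135 / 240281 = 1.73603
Step 2: ln(1.73603) = 0.551601
Step 3: delta-v = 3209 * 0.551601 = 1770.1 m/s

1770.1


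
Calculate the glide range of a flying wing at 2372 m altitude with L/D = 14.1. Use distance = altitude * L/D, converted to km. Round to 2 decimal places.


Step 1: Glide distance = altitude * L/D = 2372 * 14.1 = 33445.2 m
Step 2: Convert to km: 33445.2 / 1000 = 33.45 km

33.45


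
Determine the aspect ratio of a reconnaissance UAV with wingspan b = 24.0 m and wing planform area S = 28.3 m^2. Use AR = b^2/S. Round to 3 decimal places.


Step 1: b^2 = 24.0^2 = 576.0
Step 2: AR = 576.0 / 28.3 = 20.353

20.353


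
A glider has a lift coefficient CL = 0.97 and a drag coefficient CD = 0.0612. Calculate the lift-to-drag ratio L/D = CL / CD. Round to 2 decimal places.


Step 1: L/D = CL / CD = 0.97 / 0.0612
Step 2: L/D = 15.85

15.85


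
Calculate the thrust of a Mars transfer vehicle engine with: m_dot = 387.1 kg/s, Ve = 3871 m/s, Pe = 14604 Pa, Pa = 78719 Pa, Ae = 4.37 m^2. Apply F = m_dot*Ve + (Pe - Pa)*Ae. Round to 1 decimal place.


Step 1: Momentum thrust = m_dot * Ve = 387.1 * 3871 = 1498464.1 N
Step 2: Pressure thrust = (Pe - Pa) * Ae = (14604 - 78719) * 4.37 = -280182.55 N
Step 3: Total thrust F = 1498464.1 + -280182.55 = 1218281.6 N

1218281.6


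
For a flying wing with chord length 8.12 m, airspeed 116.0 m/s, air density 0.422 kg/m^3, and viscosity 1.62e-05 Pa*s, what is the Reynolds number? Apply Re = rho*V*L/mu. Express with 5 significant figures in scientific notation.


Step 1: Numerator = rho * V * L = 0.422 * 116.0 * 8.12 = 397.49024
Step 2: Re = 397.49024 / 1.62e-05
Step 3: Re = 2.4536e+07

2.4536e+07


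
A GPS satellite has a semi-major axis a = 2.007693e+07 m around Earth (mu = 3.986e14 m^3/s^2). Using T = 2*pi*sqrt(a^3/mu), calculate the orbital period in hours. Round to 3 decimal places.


Step 1: a^3 / mu = 8.092672e+21 / 3.986e14 = 2.030274e+07
Step 2: sqrt(2.030274e+07) = 4505.856 s
Step 3: T = 2*pi * 4505.856 = 28311.13 s
Step 4: T in hours = 28311.13 / 3600 = 7.864 hours

7.864


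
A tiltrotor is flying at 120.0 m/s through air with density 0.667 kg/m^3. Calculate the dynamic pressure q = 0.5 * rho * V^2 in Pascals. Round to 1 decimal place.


Step 1: V^2 = 120.0^2 = 14400.0
Step 2: q = 0.5 * 0.667 * 14400.0
Step 3: q = 4802.4 Pa

4802.4


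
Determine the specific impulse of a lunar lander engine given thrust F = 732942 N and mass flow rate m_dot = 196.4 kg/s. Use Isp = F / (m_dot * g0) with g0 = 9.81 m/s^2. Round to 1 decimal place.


Step 1: m_dot * g0 = 196.4 * 9.81 = 1926.68
Step 2: Isp = 732942 / 1926.68 = 380.4 s

380.4


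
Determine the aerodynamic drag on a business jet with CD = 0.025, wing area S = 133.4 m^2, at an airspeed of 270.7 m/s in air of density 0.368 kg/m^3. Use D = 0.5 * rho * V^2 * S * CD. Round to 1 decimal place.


Step 1: Dynamic pressure q = 0.5 * 0.368 * 270.7^2 = 13483.2422 Pa
Step 2: Drag D = q * S * CD = 13483.2422 * 133.4 * 0.025
Step 3: D = 44966.6 N

44966.6


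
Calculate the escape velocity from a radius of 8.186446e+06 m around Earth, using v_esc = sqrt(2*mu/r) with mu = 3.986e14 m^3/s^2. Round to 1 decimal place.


Step 1: 2*mu/r = 2 * 3.986e14 / 8.186446e+06 = 97380474.9949
Step 2: v_esc = sqrt(97380474.9949) = 9868.2 m/s

9868.2


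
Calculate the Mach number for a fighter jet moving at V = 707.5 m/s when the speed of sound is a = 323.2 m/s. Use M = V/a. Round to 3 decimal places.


Step 1: M = V / a = 707.5 / 323.2
Step 2: M = 2.189

2.189


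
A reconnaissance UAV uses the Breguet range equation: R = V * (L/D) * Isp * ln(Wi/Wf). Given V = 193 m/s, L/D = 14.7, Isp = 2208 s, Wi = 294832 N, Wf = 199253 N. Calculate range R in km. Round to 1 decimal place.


Step 1: Coefficient = V * (L/D) * Isp = 193 * 14.7 * 2208 = 6264316.8 m
Step 2: Wi/Wf = 294832 / 199253 = 1.479687
Step 3: ln(1.479687) = 0.39183
Step 4: R = 6264316.8 * 0.39183 = 2454549.3 m = 2454.5 km

2454.5


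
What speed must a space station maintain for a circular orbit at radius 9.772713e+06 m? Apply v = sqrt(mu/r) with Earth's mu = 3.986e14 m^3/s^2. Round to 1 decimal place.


Step 1: mu / r = 3.986e14 / 9.772713e+06 = 40787036.3122
Step 2: v = sqrt(40787036.3122) = 6386.5 m/s

6386.5


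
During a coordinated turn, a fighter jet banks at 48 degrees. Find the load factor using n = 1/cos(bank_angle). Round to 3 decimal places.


Step 1: Convert 48 degrees to radians = 0.837758
Step 2: cos(48 deg) = 0.669131
Step 3: n = 1 / 0.669131 = 1.494

1.494


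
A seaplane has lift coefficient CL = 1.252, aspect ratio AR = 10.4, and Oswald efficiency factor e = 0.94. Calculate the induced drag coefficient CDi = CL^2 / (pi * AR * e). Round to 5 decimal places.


Step 1: CL^2 = 1.252^2 = 1.567504
Step 2: pi * AR * e = 3.14159 * 10.4 * 0.94 = 30.71221
Step 3: CDi = 1.567504 / 30.71221 = 0.05104

0.05104


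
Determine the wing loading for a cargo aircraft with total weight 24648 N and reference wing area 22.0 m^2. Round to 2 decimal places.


Step 1: Wing loading = W / S = 24648 / 22.0
Step 2: Wing loading = 1120.36 N/m^2

1120.36


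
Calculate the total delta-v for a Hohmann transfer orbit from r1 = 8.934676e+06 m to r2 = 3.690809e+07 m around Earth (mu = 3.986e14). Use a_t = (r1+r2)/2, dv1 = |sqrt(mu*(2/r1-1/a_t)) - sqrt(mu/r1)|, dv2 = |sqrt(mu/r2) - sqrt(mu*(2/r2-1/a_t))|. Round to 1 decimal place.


Step 1: Transfer semi-major axis a_t = (8.934676e+06 + 3.690809e+07) / 2 = 2.292138e+07 m
Step 2: v1 (circular at r1) = sqrt(mu/r1) = 6679.27 m/s
Step 3: v_t1 = sqrt(mu*(2/r1 - 1/a_t)) = 8475.58 m/s
Step 4: dv1 = |8475.58 - 6679.27| = 1796.31 m/s
Step 5: v2 (circular at r2) = 3286.3 m/s, v_t2 = 2051.76 m/s
Step 6: dv2 = |3286.3 - 2051.76| = 1234.54 m/s
Step 7: Total delta-v = 1796.31 + 1234.54 = 3030.9 m/s

3030.9


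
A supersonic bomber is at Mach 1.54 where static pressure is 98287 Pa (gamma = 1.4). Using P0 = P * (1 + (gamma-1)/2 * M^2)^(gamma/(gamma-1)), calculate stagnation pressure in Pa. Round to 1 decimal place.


Step 1: (gamma-1)/2 * M^2 = 0.2 * 2.3716 = 0.47432
Step 2: 1 + 0.47432 = 1.47432
Step 3: Exponent gamma/(gamma-1) = 3.5
Step 4: P0 = 98287 * 1.47432^3.5 = 382443.5 Pa

382443.5


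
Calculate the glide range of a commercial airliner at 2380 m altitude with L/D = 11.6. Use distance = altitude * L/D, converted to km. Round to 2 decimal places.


Step 1: Glide distance = altitude * L/D = 2380 * 11.6 = 27608.0 m
Step 2: Convert to km: 27608.0 / 1000 = 27.61 km

27.61


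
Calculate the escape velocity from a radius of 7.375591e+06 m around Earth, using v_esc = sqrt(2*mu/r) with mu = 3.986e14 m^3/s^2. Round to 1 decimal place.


Step 1: 2*mu/r = 2 * 3.986e14 / 7.375591e+06 = 108086253.6982
Step 2: v_esc = sqrt(108086253.6982) = 10396.5 m/s

10396.5


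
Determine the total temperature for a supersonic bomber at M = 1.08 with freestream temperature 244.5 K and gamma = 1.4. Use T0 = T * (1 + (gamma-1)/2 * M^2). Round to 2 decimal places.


Step 1: (gamma-1)/2 = 0.2
Step 2: M^2 = 1.1664
Step 3: 1 + 0.2 * 1.1664 = 1.23328
Step 4: T0 = 244.5 * 1.23328 = 301.54 K

301.54


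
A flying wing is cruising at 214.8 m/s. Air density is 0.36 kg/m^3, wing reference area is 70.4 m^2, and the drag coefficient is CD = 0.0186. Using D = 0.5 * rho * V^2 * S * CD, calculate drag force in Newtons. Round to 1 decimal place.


Step 1: Dynamic pressure q = 0.5 * 0.36 * 214.8^2 = 8305.0272 Pa
Step 2: Drag D = q * S * CD = 8305.0272 * 70.4 * 0.0186
Step 3: D = 10874.9 N

10874.9


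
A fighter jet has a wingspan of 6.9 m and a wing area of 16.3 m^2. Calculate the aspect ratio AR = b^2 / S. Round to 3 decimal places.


Step 1: b^2 = 6.9^2 = 47.61
Step 2: AR = 47.61 / 16.3 = 2.921

2.921


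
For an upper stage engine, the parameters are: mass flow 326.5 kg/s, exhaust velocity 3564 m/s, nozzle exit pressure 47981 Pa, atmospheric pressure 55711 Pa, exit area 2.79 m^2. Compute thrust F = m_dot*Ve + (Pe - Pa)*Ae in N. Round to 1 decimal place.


Step 1: Momentum thrust = m_dot * Ve = 326.5 * 3564 = 1163646.0 N
Step 2: Pressure thrust = (Pe - Pa) * Ae = (47981 - 55711) * 2.79 = -21566.70 N
Step 3: Total thrust F = 1163646.0 + -21566.70 = 1142079.3 N

1142079.3


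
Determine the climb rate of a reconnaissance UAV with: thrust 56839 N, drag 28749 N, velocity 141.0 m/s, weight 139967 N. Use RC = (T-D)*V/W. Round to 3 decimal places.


Step 1: Excess thrust = T - D = 56839 - 28749 = 28090 N
Step 2: Excess power = 28090 * 141.0 = 3960690.0 W
Step 3: RC = 3960690.0 / 139967 = 28.297 m/s

28.297


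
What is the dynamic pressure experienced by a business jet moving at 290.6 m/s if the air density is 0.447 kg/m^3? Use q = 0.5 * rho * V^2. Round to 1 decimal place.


Step 1: V^2 = 290.6^2 = 84448.36
Step 2: q = 0.5 * 0.447 * 84448.36
Step 3: q = 18874.2 Pa

18874.2


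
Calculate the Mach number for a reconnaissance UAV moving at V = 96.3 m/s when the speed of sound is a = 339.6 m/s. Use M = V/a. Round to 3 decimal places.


Step 1: M = V / a = 96.3 / 339.6
Step 2: M = 0.284

0.284


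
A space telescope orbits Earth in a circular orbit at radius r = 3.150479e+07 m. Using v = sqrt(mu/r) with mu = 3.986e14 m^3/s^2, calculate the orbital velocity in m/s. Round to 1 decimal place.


Step 1: mu / r = 3.986e14 / 3.150479e+07 = 12652044.3399
Step 2: v = sqrt(12652044.3399) = 3557.0 m/s

3557.0


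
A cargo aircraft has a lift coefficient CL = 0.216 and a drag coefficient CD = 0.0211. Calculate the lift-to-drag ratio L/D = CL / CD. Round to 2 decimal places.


Step 1: L/D = CL / CD = 0.216 / 0.0211
Step 2: L/D = 10.24

10.24


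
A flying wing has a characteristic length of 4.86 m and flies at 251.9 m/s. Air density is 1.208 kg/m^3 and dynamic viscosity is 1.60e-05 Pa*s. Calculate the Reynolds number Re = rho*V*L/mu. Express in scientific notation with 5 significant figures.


Step 1: Numerator = rho * V * L = 1.208 * 251.9 * 4.86 = 1478.874672
Step 2: Re = 1478.874672 / 1.60e-05
Step 3: Re = 9.2430e+07

9.2430e+07


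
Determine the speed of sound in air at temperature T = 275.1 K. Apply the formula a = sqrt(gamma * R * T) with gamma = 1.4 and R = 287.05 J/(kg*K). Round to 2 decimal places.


Step 1: gamma * R * T = 1.4 * 287.05 * 275.1 = 110554.437
Step 2: a = sqrt(110554.437) = 332.50 m/s

332.50


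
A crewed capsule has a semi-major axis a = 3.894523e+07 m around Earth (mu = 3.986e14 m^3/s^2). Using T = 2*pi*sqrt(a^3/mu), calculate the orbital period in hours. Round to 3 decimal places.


Step 1: a^3 / mu = 5.906944e+22 / 3.986e14 = 1.481923e+08
Step 2: sqrt(1.481923e+08) = 12173.4244 s
Step 3: T = 2*pi * 12173.4244 = 76487.88 s
Step 4: T in hours = 76487.88 / 3600 = 21.247 hours

21.247


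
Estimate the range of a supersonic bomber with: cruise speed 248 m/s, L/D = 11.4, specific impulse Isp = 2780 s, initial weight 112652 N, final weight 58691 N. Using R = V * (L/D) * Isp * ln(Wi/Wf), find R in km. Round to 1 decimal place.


Step 1: Coefficient = V * (L/D) * Isp = 248 * 11.4 * 2780 = 7859616.0 m
Step 2: Wi/Wf = 112652 / 58691 = 1.919408
Step 3: ln(1.919408) = 0.652017
Step 4: R = 7859616.0 * 0.652017 = 5124603.5 m = 5124.6 km

5124.6


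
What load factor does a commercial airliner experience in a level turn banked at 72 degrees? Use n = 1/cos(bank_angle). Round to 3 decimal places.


Step 1: Convert 72 degrees to radians = 1.256637
Step 2: cos(72 deg) = 0.309017
Step 3: n = 1 / 0.309017 = 3.236

3.236


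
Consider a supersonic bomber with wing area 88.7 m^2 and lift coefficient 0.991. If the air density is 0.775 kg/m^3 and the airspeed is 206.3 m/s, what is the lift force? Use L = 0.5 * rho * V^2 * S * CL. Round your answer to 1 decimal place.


Step 1: Calculate dynamic pressure q = 0.5 * 0.775 * 206.3^2 = 0.5 * 0.775 * 42559.69 = 16491.8799 Pa
Step 2: Multiply by wing area and lift coefficient: L = 16491.8799 * 88.7 * 0.991
Step 3: L = 1462829.7449 * 0.991 = 1449664.3 N

1449664.3


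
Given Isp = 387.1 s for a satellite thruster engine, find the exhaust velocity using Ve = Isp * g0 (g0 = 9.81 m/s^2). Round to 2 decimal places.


Step 1: Ve = Isp * g0 = 387.1 * 9.81
Step 2: Ve = 3797.45 m/s

3797.45


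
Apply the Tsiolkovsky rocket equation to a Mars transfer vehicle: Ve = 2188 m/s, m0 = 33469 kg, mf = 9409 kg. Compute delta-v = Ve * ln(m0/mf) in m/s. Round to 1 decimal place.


Step 1: Mass ratio m0/mf = 33469 / 9409 = 3.557126
Step 2: ln(3.557126) = 1.268953
Step 3: delta-v = 2188 * 1.268953 = 2776.5 m/s

2776.5


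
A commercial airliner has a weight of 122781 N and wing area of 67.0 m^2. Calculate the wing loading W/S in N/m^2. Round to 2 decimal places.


Step 1: Wing loading = W / S = 122781 / 67.0
Step 2: Wing loading = 1832.55 N/m^2

1832.55


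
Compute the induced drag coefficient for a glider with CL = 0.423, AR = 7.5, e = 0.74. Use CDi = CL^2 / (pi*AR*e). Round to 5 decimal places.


Step 1: CL^2 = 0.423^2 = 0.178929
Step 2: pi * AR * e = 3.14159 * 7.5 * 0.74 = 17.435839
Step 3: CDi = 0.178929 / 17.435839 = 0.01026

0.01026


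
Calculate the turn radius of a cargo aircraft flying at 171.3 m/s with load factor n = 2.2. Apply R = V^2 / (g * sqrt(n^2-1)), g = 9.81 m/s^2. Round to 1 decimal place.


Step 1: V^2 = 171.3^2 = 29343.69
Step 2: n^2 - 1 = 2.2^2 - 1 = 3.84
Step 3: sqrt(3.84) = 1.959592
Step 4: R = 29343.69 / (9.81 * 1.959592) = 1526.4 m

1526.4


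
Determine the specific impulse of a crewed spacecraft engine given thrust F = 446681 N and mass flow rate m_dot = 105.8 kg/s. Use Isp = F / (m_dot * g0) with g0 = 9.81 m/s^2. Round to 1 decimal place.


Step 1: m_dot * g0 = 105.8 * 9.81 = 1037.9
Step 2: Isp = 446681 / 1037.9 = 430.4 s

430.4


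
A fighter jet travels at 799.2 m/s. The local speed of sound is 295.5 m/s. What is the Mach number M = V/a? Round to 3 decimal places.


Step 1: M = V / a = 799.2 / 295.5
Step 2: M = 2.705

2.705


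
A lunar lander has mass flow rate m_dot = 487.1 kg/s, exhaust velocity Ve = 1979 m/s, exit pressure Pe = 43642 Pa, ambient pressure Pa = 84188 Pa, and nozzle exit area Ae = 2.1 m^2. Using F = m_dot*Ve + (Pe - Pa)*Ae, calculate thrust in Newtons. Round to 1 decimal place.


Step 1: Momentum thrust = m_dot * Ve = 487.1 * 1979 = 963970.9 N
Step 2: Pressure thrust = (Pe - Pa) * Ae = (43642 - 84188) * 2.1 = -85146.6 N
Step 3: Total thrust F = 963970.9 + -85146.6 = 878824.3 N

878824.3


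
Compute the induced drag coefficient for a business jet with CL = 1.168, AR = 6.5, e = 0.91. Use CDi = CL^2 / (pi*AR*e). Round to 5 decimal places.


Step 1: CL^2 = 1.168^2 = 1.364224
Step 2: pi * AR * e = 3.14159 * 6.5 * 0.91 = 18.582521
Step 3: CDi = 1.364224 / 18.582521 = 0.07341

0.07341


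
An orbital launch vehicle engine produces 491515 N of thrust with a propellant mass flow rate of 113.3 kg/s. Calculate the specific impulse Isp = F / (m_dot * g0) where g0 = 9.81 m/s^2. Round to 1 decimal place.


Step 1: m_dot * g0 = 113.3 * 9.81 = 1111.47
Step 2: Isp = 491515 / 1111.47 = 442.2 s

442.2


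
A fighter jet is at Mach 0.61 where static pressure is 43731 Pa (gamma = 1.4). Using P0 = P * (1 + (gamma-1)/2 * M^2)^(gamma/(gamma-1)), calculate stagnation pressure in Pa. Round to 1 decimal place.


Step 1: (gamma-1)/2 * M^2 = 0.2 * 0.3721 = 0.07442
Step 2: 1 + 0.07442 = 1.07442
Step 3: Exponent gamma/(gamma-1) = 3.5
Step 4: P0 = 43731 * 1.07442^3.5 = 56221.0 Pa

56221.0


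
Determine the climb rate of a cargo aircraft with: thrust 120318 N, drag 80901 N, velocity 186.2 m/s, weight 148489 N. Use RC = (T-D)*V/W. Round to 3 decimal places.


Step 1: Excess thrust = T - D = 120318 - 80901 = 39417 N
Step 2: Excess power = 39417 * 186.2 = 7339445.4 W
Step 3: RC = 7339445.4 / 148489 = 49.428 m/s

49.428


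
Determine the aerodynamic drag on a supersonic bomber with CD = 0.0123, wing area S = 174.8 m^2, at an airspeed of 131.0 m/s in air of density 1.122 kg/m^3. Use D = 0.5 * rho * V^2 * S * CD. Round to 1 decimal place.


Step 1: Dynamic pressure q = 0.5 * 1.122 * 131.0^2 = 9627.321 Pa
Step 2: Drag D = q * S * CD = 9627.321 * 174.8 * 0.0123
Step 3: D = 20699.1 N

20699.1


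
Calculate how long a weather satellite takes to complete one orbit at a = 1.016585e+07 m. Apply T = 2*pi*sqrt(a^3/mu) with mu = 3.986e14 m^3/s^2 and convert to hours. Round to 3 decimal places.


Step 1: a^3 / mu = 1.050585e+21 / 3.986e14 = 2.635687e+06
Step 2: sqrt(2.635687e+06) = 1623.4798 s
Step 3: T = 2*pi * 1623.4798 = 10200.62 s
Step 4: T in hours = 10200.62 / 3600 = 2.834 hours

2.834


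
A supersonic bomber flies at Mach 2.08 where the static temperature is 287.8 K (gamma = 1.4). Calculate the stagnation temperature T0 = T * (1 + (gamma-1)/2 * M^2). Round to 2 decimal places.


Step 1: (gamma-1)/2 = 0.2
Step 2: M^2 = 4.3264
Step 3: 1 + 0.2 * 4.3264 = 1.86528
Step 4: T0 = 287.8 * 1.86528 = 536.83 K

536.83


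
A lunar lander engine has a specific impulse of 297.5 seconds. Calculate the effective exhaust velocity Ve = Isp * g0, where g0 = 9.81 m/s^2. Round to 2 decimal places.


Step 1: Ve = Isp * g0 = 297.5 * 9.81
Step 2: Ve = 2918.48 m/s

2918.48


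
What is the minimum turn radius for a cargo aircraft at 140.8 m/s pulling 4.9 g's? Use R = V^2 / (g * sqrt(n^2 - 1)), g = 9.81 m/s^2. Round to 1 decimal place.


Step 1: V^2 = 140.8^2 = 19824.64
Step 2: n^2 - 1 = 4.9^2 - 1 = 23.01
Step 3: sqrt(23.01) = 4.796874
Step 4: R = 19824.64 / (9.81 * 4.796874) = 421.3 m

421.3
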